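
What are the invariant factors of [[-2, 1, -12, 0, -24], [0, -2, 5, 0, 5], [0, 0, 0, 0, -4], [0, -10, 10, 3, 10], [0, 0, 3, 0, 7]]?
x - 3, (x - 4)(x - 3)(x + 2)^2

The Jordan structure of A has elementary divisors (x + 2)^2, (x - 3), (x - 3), (x - 4). Arranging the block sizes at each eigenvalue in decreasing order and taking row products gives the invariant factors.

Invariant factors (smallest first, each dividing the next): x - 3, (x - 4)(x - 3)(x + 2)^2.

Check: the last factor (x - 4)(x - 3)(x + 2)^2 is the minimal polynomial, and the product (x - 4)(x - 3)^2(x + 2)^2 is the characteristic polynomial.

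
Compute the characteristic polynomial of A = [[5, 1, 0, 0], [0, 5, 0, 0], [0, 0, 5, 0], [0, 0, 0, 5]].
χ_A(x) = (x - 5)^4

xI - A = [[x - 5, -1, 0, 0], [0, x - 5, 0, 0], [0, 0, x - 5, 0], [0, 0, 0, x - 5]].

Expanding det(xI - A) along the first row:
det(xI - A) = + (x - 5)·det([[x - 5, 0, 0], [0, x - 5, 0], [0, 0, x - 5]]) - (-1)·det([[0, 0, 0], [0, x - 5, 0], [0, 0, x - 5]]) + (0)·det([[0, x - 5, 0], [0, 0, 0], [0, 0, x - 5]]) - (0)·det([[0, x - 5, 0], [0, 0, x - 5], [0, 0, 0]]).

Evaluating gives χ_A(x) = x^4 - 20x^3 + 150x^2 - 500x + 625 = (x - 5)^4.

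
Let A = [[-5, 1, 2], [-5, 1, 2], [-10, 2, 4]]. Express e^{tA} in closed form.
A has Jordan form J = [[0, 1, 0], [0, 0, 0], [0, 0, 0]] with A = PJP^{-1}, so e^{tA} = P e^{tJ} P^{-1}.

For a Jordan block J_k(λ), e^{tJ_k(λ)} = e^{λt} · (I + tN + t^2 N^2/2! + ... + t^{k-1} N^{k-1}/(k-1)!) where N is the nilpotent superdiagonal part.

Assembling the blocks and conjugating back gives the entries of e^{tA} as shown above.

e^{tA} = [[1 - 5*t, t, 2*t], [-5*t, t + 1, 2*t], [-10*t, 2*t, 4*t + 1]]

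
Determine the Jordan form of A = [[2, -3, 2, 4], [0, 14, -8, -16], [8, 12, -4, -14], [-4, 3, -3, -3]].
J = [[2, 1, 0, 0], [0, 2, 0, 0], [0, 0, 2, 0], [0, 0, 0, 3]]

The characteristic polynomial is det(xI - A) = (x - 3)(x - 2)^3, so the eigenvalues are 2 (algebraic multiplicity 3), 3 (algebraic multiplicity 1).

For λ = 2: rank(A - 2I) = 2, rank((A - 2I)^2) = 1. The eigenspace has dimension 4 - 2 = 2, so there are 2 Jordan blocks; the rank sequence gives block sizes [2, 1].

For λ = 3: algebraic multiplicity 1 gives one 1×1 block.

Assembling the blocks gives the Jordan form J above.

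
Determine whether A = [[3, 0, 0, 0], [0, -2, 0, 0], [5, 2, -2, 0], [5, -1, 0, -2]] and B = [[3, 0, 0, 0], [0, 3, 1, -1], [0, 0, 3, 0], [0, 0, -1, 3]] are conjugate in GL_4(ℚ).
trace(A) = -3 but trace(B) = 12. The trace is a similarity invariant, so A and B are not similar.

No.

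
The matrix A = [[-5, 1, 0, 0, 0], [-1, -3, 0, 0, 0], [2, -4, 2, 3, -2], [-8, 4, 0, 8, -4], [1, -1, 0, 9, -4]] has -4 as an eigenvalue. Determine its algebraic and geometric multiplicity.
The characteristic polynomial is (x - 2)^3(x + 4)^2, so the factor x + 4 appears with exponent 2: the algebraic multiplicity is 2.

rank(A + 4I) = 4, so the eigenspace has dimension 5 - 4 = 1: the geometric multiplicity is 1.

Since 1 < 2, A is not diagonalizable.

algebraic multiplicity 2, geometric multiplicity 1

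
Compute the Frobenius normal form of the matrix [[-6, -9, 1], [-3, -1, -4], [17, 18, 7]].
The invariant factors of A (the non-unit diagonal entries of the Smith normal form of xI - A over ℚ[x]) are (x + 4)(x^2 - 4x + 1), each dividing the next. The characteristic polynomial is their product, (x + 4)(x^2 - 4x + 1).

The rational canonical form is the block-diagonal matrix of companion matrices C(f_i):
R = [[0, 0, -4], [1, 0, 15], [0, 1, 0]].

Note the characteristic polynomial does not split into linear factors over ℚ, so A has no Jordan form over ℚ; the rational canonical form exists over any field.

R = [[0, 0, -4], [1, 0, 15], [0, 1, 0]]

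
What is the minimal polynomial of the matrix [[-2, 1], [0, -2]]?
The characteristic polynomial factors as (x + 2)^2. The minimal polynomial is ∏(x - λ)^{k_λ} where k_λ is the size of the largest Jordan block at λ.

For λ = -2: rank(A + 2I) = 1, and the largest Jordan block has size 2 (the smallest k with rank((A + 2I)^k) = rank((A + 2I)^(k+1))).

So m_A(x) = (x + 2)^2.

m_A(x) = (x + 2)^2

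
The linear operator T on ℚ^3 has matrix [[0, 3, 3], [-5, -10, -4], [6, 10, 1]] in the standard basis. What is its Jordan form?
J = [[-3, 1, 0], [0, -3, 1], [0, 0, -3]]

The characteristic polynomial is det(xI - A) = (x + 3)^3, so the eigenvalues are -3 (algebraic multiplicity 3).

For λ = -3: rank(A + 3I) = 2, rank((A + 3I)^2) = 1, rank((A + 3I)^3) = 0. The eigenspace has dimension 3 - 2 = 1, so there is 1 Jordan block; the rank sequence gives block sizes [3].

Assembling the blocks gives the Jordan form J above.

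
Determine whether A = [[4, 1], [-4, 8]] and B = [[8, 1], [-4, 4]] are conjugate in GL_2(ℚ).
Two matrices over a field are similar if and only if they have the same invariant factors.

Both A and B have characteristic polynomial (x - 6)^2 and minimal polynomial (x - 6)^2. Computing further, both have invariant factors (x - 6)^2. Hence A and B are similar.

Yes.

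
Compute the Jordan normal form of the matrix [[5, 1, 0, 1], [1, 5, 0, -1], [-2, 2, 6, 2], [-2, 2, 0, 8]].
The characteristic polynomial is det(xI - A) = (x - 6)^4, so the eigenvalues are 6 (algebraic multiplicity 4).

For λ = 6: rank(A - 6I) = 1, rank((A - 6I)^2) = 0. The eigenspace has dimension 4 - 1 = 3, so there are 3 Jordan blocks; the rank sequence gives block sizes [2, 1, 1].

Assembling the blocks gives the Jordan form J above.

J = [[6, 1, 0, 0], [0, 6, 0, 0], [0, 0, 6, 0], [0, 0, 0, 6]]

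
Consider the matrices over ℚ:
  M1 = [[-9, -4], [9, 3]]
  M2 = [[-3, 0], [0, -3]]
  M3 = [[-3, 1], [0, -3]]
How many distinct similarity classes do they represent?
Characteristic polynomials: χ_{M1} = (x + 3)^2, χ_{M2} = (x + 3)^2, χ_{M3} = (x + 3)^2.

{M1, M3}: invariant factors (x + 3)^2.

{M2}: invariant factors x + 3, x + 3.

Matrices are similar if and only if their invariant-factor lists agree; the partition into similarity classes is {M1, M3}, {M2}.

2 classes: {M1, M3}, {M2}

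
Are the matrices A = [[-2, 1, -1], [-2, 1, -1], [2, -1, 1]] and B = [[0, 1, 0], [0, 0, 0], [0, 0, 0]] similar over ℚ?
Yes.

Two matrices over a field are similar if and only if they have the same invariant factors.

Both A and B have characteristic polynomial x^3 and minimal polynomial x^2. Computing further, both have invariant factors x, x^2. Hence A and B are similar.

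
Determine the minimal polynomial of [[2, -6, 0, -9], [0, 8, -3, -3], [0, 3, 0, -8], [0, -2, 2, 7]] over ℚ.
m_A(x) = (x - 5)^3(x - 2)

The characteristic polynomial factors as (x - 5)^3(x - 2). The minimal polynomial is ∏(x - λ)^{k_λ} where k_λ is the size of the largest Jordan block at λ.

For λ = 2: rank(A - 2I) = 3, and the largest Jordan block has size 1 (the smallest k with rank((A - 2I)^k) = rank((A - 2I)^(k+1))).
For λ = 5: rank(A - 5I) = 3, and the largest Jordan block has size 3 (the smallest k with rank((A - 5I)^k) = rank((A - 5I)^(k+1))).

So m_A(x) = (x - 5)^3(x - 2).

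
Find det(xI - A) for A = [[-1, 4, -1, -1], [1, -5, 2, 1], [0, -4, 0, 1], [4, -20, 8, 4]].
χ_A(x) = x^2(x + 1)^2

xI - A = [[x + 1, -4, 1, 1], [-1, x + 5, -2, -1], [0, 4, x, -1], [-4, 20, -8, x - 4]].

Expanding det(xI - A) along the first row:
det(xI - A) = + (x + 1)·det([[x + 5, -2, -1], [4, x, -1], [20, -8, x - 4]]) - (-4)·det([[-1, -2, -1], [0, x, -1], [-4, -8, x - 4]]) + (1)·det([[-1, x + 5, -1], [0, 4, -1], [-4, 20, x - 4]]) - (1)·det([[-1, x + 5, -2], [0, 4, x], [-4, 20, -8]]).

Evaluating gives χ_A(x) = x^4 + 2x^3 + x^2 = x^2(x + 1)^2.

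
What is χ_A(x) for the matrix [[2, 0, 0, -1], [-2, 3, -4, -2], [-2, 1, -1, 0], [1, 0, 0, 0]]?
xI - A = [[x - 2, 0, 0, 1], [2, x - 3, 4, 2], [2, -1, x + 1, 0], [-1, 0, 0, x]].

Expanding det(xI - A) along the first row:
det(xI - A) = + (x - 2)·det([[x - 3, 4, 2], [-1, x + 1, 0], [0, 0, x]]) - (0)·det([[2, 4, 2], [2, x + 1, 0], [-1, 0, x]]) + (0)·det([[2, x - 3, 2], [2, -1, 0], [-1, 0, x]]) - (1)·det([[2, x - 3, 4], [2, -1, x + 1], [-1, 0, 0]]).

Evaluating gives χ_A(x) = x^4 - 4x^3 + 6x^2 - 4x + 1 = (x - 1)^4.

χ_A(x) = (x - 1)^4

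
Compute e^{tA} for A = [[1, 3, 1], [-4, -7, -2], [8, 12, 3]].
A has Jordan form J = [[-1, 1, 0], [0, -1, 0], [0, 0, -1]] with A = PJP^{-1}, so e^{tA} = P e^{tJ} P^{-1}.

For a Jordan block J_k(λ), e^{tJ_k(λ)} = e^{λt} · (I + tN + t^2 N^2/2! + ... + t^{k-1} N^{k-1}/(k-1)!) where N is the nilpotent superdiagonal part.

Assembling the blocks and conjugating back gives the entries of e^{tA} as shown above.

e^{tA} = [[(2*t + 1)*e^{-t}, 3*t*e^{-t}, t*e^{-t}], [-4*t*e^{-t}, (1 - 6*t)*e^{-t}, -2*t*e^{-t}], [8*t*e^{-t}, 12*t*e^{-t}, (4*t + 1)*e^{-t}]]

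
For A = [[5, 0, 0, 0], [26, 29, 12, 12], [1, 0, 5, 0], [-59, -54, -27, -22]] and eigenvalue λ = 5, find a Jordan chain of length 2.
v_1 = [[1, 0, -2, 0]]^T, v_2 = [[0, 2, 1, -5]]^T

We seek v_1 ∈ ker((A - 5I)^2) \ ker(A - 5I), then set v_{i+1} = (A - 5I) v_i.

One such chain is v_1 = [[1, 0, -2, 0]]^T, v_2 = [[0, 2, 1, -5]]^T. Check: (A - 5I) v_2 = [[0, 0, 0, 0]]^T = 0.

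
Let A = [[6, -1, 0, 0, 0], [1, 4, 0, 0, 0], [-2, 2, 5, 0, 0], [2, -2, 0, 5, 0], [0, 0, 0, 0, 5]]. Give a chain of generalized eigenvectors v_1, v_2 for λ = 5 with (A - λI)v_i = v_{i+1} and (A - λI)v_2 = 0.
v_1 = [[2, 1, -3, 3, 0]]^T, v_2 = [[1, 1, -2, 2, 0]]^T

We seek v_1 ∈ ker((A - 5I)^2) \ ker(A - 5I), then set v_{i+1} = (A - 5I) v_i.

One such chain is v_1 = [[2, 1, -3, 3, 0]]^T, v_2 = [[1, 1, -2, 2, 0]]^T. Check: (A - 5I) v_2 = [[0, 0, 0, 0, 0]]^T = 0.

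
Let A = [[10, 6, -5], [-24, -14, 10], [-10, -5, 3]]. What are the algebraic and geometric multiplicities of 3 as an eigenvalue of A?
algebraic multiplicity 1, geometric multiplicity 1

The characteristic polynomial is (x - 3)(x + 2)^2, so the factor x - 3 appears with exponent 1: the algebraic multiplicity is 1.

rank(A - 3I) = 2, so the eigenspace has dimension 3 - 2 = 1: the geometric multiplicity is 1.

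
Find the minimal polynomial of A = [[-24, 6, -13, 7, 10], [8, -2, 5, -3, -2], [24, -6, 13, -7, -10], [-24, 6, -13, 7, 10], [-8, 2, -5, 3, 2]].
The characteristic polynomial factors as x^4(x + 4). The minimal polynomial is ∏(x - λ)^{k_λ} where k_λ is the size of the largest Jordan block at λ.

For λ = -4: rank(A + 4I) = 4, and the largest Jordan block has size 1 (the smallest k with rank((A + 4I)^k) = rank((A + 4I)^(k+1))).
For λ = 0: rank(A) = 2, and the largest Jordan block has size 2 (the smallest k with rank(A^k) = rank(A^(k+1))).

So m_A(x) = x^2(x + 4).

m_A(x) = x^2(x + 4)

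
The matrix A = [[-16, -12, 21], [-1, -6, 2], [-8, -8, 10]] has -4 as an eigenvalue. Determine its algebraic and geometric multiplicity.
algebraic multiplicity 3, geometric multiplicity 1

The characteristic polynomial is (x + 4)^3, so the factor x + 4 appears with exponent 3: the algebraic multiplicity is 3.

rank(A + 4I) = 2, so the eigenspace has dimension 3 - 2 = 1: the geometric multiplicity is 1.

Since 1 < 3, A is not diagonalizable.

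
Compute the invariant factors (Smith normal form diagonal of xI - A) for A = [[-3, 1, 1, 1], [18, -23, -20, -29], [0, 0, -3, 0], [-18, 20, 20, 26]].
x + 3, (x - 6)(x + 3)^2

The Jordan structure of A has elementary divisors (x + 3)^2, (x + 3), (x - 6). Arranging the block sizes at each eigenvalue in decreasing order and taking row products gives the invariant factors.

Invariant factors (smallest first, each dividing the next): x + 3, (x - 6)(x + 3)^2.

Check: the last factor (x - 6)(x + 3)^2 is the minimal polynomial, and the product (x - 6)(x + 3)^3 is the characteristic polynomial.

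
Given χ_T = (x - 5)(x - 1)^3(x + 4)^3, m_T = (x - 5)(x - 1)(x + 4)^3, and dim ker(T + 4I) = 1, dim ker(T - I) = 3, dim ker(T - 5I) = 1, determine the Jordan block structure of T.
Jordan blocks: (-4, 3), (1, 1), (1, 1), (1, 1), (5, 1)

λ = -4: algebraic multiplicity 3 (exponent in χ_T), largest block size 3 (exponent in m_T), 1 block (geometric multiplicity). This forces block sizes [3].
λ = 1: algebraic multiplicity 3 (exponent in χ_T), largest block size 1 (exponent in m_T), 3 blocks (geometric multiplicity). These force block sizes [1, 1, 1].
λ = 5: algebraic multiplicity 1 (exponent in χ_T), largest block size 1 (exponent in m_T), 1 block (geometric multiplicity). This forces block sizes [1].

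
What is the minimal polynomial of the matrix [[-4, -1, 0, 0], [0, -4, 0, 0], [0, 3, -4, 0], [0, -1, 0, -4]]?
The characteristic polynomial factors as (x + 4)^4. The minimal polynomial is ∏(x - λ)^{k_λ} where k_λ is the size of the largest Jordan block at λ.

For λ = -4: rank(A + 4I) = 1, and the largest Jordan block has size 2 (the smallest k with rank((A + 4I)^k) = rank((A + 4I)^(k+1))).

So m_A(x) = (x + 4)^2.

m_A(x) = (x + 4)^2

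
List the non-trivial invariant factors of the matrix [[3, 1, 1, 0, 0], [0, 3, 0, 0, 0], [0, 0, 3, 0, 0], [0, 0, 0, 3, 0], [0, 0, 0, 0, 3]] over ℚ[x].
The Jordan structure of A has elementary divisors (x - 3)^2, (x - 3), (x - 3), (x - 3). Arranging the block sizes at each eigenvalue in decreasing order and taking row products gives the invariant factors.

Invariant factors (smallest first, each dividing the next): x - 3, x - 3, x - 3, (x - 3)^2.

Check: the last factor (x - 3)^2 is the minimal polynomial, and the product (x - 3)^5 is the characteristic polynomial.

x - 3, x - 3, x - 3, (x - 3)^2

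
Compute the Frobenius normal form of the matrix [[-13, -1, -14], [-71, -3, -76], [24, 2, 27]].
The invariant factors of A (the non-unit diagonal entries of the Smith normal form of xI - A over ℚ[x]) are (x - 6)^2(x + 1), each dividing the next. The characteristic polynomial is their product, (x - 6)^2(x + 1).

The rational canonical form is the block-diagonal matrix of companion matrices C(f_i):
R = [[0, 0, -36], [1, 0, -24], [0, 1, 11]].

R = [[0, 0, -36], [1, 0, -24], [0, 1, 11]]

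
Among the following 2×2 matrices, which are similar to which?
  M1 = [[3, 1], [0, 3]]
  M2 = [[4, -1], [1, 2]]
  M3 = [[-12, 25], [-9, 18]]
1 class: {M1, M2, M3}

Characteristic polynomials: χ_{M1} = (x - 3)^2, χ_{M2} = (x - 3)^2, χ_{M3} = (x - 3)^2.

{M1, M2, M3}: invariant factors (x - 3)^2.

Matrices are similar if and only if their invariant-factor lists agree; the partition into similarity classes is {M1, M2, M3}.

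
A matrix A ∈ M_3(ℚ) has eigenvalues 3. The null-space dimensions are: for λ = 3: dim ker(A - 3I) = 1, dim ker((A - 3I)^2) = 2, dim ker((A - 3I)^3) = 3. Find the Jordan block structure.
λ = 3: successive nullity increments [1, 1, 1] count blocks of size ≥ k; block sizes are [3].

Jordan blocks: (3, 3)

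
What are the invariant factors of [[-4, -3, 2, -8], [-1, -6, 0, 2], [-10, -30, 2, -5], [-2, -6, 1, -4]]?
The Jordan structure of A has elementary divisors (x + 3)^2, (x + 3)^2. Arranging the block sizes at each eigenvalue in decreasing order and taking row products gives the invariant factors.

Invariant factors (smallest first, each dividing the next): (x + 3)^2, (x + 3)^2.

Check: the last factor (x + 3)^2 is the minimal polynomial, and the product (x + 3)^4 is the characteristic polynomial.

(x + 3)^2, (x + 3)^2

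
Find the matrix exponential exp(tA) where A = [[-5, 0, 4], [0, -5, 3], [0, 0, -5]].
e^{tA} = [[e^{-5*t}, 0, 4*t*e^{-5*t}], [0, e^{-5*t}, 3*t*e^{-5*t}], [0, 0, e^{-5*t}]]

A has Jordan form J = [[-5, 1, 0], [0, -5, 0], [0, 0, -5]] with A = PJP^{-1}, so e^{tA} = P e^{tJ} P^{-1}.

For a Jordan block J_k(λ), e^{tJ_k(λ)} = e^{λt} · (I + tN + t^2 N^2/2! + ... + t^{k-1} N^{k-1}/(k-1)!) where N is the nilpotent superdiagonal part.

Assembling the blocks and conjugating back gives the entries of e^{tA} as shown above.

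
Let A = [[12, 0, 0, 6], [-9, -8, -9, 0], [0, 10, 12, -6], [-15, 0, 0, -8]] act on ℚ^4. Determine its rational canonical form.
The invariant factors of A (the non-unit diagonal entries of the Smith normal form of xI - A over ℚ[x]) are x^2 - 4x - 6, x^2 - 4x - 6, each dividing the next. The characteristic polynomial is their product, (x^2 - 4x - 6)^2.

The rational canonical form is the block-diagonal matrix of companion matrices C(f_i):
R = [[0, 6, 0, 0], [1, 4, 0, 0], [0, 0, 0, 6], [0, 0, 1, 4]].

Note the characteristic polynomial does not split into linear factors over ℚ, so A has no Jordan form over ℚ; the rational canonical form exists over any field.

R = [[0, 6, 0, 0], [1, 4, 0, 0], [0, 0, 0, 6], [0, 0, 1, 4]]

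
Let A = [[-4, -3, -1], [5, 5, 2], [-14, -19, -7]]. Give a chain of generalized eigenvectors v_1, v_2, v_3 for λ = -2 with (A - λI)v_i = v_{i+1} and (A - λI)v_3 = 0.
v_1 = [[-1, 1, 0]]^T, v_2 = [[-1, 2, -5]]^T, v_3 = [[1, -1, 1]]^T

We seek v_1 ∈ ker((A + 2I)^3) \ ker((A + 2I)^2), then set v_{i+1} = (A + 2I) v_i.

One such chain is v_1 = [[-1, 1, 0]]^T, v_2 = [[-1, 2, -5]]^T, v_3 = [[1, -1, 1]]^T. Check: (A + 2I) v_3 = [[0, 0, 0]]^T = 0.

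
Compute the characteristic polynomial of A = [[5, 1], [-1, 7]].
xI - A = [[x - 5, -1], [1, x - 7]].

Expanding det(xI - A) along the first row:
det(xI - A) = + (x - 5)·det([[x - 7]]) - (-1)·det([[1]]).

Evaluating gives χ_A(x) = x^2 - 12x + 36 = (x - 6)^2.

χ_A(x) = (x - 6)^2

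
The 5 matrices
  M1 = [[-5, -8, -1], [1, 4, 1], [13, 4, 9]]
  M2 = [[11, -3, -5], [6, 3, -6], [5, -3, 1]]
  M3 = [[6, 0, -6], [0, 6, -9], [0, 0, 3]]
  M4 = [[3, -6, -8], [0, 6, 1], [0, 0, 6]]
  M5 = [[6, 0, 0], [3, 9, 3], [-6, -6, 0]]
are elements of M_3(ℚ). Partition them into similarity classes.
Characteristic polynomials: χ_{M1} = (x - 6)^2(x + 4), χ_{M2} = (x - 6)^2(x - 3), χ_{M3} = (x - 6)^2(x - 3), χ_{M4} = (x - 6)^2(x - 3), χ_{M5} = (x - 6)^2(x - 3).

{M1}: invariant factors (x - 6)^2(x + 4).

{M2, M4}: invariant factors (x - 6)^2(x - 3).

{M3, M5}: invariant factors x - 6, (x - 6)(x - 3).

Matrices are similar if and only if their invariant-factor lists agree; the partition into similarity classes is {M1}, {M2, M4}, {M3, M5}.

3 classes: {M1}, {M2, M4}, {M3, M5}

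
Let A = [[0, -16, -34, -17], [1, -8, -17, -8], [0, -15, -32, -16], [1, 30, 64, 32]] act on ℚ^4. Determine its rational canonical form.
The invariant factors of A (the non-unit diagonal entries of the Smith normal form of xI - A over ℚ[x]) are (x^2 + 4x + 1)^2, each dividing the next. The characteristic polynomial is their product, (x^2 + 4x + 1)^2.

The rational canonical form is the block-diagonal matrix of companion matrices C(f_i):
R = [[0, 0, 0, -1], [1, 0, 0, -8], [0, 1, 0, -18], [0, 0, 1, -8]].

Note the characteristic polynomial does not split into linear factors over ℚ, so A has no Jordan form over ℚ; the rational canonical form exists over any field.

R = [[0, 0, 0, -1], [1, 0, 0, -8], [0, 1, 0, -18], [0, 0, 1, -8]]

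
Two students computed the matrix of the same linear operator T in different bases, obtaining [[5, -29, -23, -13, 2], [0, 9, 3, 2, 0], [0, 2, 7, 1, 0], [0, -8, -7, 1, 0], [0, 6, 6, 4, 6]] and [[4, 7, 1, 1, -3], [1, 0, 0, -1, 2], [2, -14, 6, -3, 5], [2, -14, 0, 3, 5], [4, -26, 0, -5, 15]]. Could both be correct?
Yes.

Two matrices over a field are similar if and only if they have the same invariant factors.

Both A and B have characteristic polynomial (x - 6)^3(x - 5)^2 and minimal polynomial (x - 6)^2(x - 5)^2. Computing further, both have invariant factors x - 6, (x - 6)^2(x - 5)^2. Hence A and B are similar.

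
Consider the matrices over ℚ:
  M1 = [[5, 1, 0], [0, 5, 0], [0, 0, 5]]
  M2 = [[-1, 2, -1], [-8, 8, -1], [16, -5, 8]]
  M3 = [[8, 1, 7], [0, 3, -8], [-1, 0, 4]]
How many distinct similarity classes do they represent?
2 classes: {M1}, {M2, M3}

Characteristic polynomials: χ_{M1} = (x - 5)^3, χ_{M2} = (x - 5)^3, χ_{M3} = (x - 5)^3.

{M1}: invariant factors x - 5, (x - 5)^2.

{M2, M3}: invariant factors (x - 5)^3.

Matrices are similar if and only if their invariant-factor lists agree; the partition into similarity classes is {M1}, {M2, M3}.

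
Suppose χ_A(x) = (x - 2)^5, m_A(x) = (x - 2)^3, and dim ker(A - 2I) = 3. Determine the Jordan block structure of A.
λ = 2: algebraic multiplicity 5 (exponent in χ_A), largest block size 3 (exponent in m_A), 3 blocks (geometric multiplicity). These force block sizes [3, 1, 1].

Jordan blocks: (2, 3), (2, 1), (2, 1)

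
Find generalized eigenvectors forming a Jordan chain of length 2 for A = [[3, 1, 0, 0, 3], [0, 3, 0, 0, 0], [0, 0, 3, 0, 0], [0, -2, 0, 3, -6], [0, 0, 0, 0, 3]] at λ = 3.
We seek v_1 ∈ ker((A - 3I)^2) \ ker(A - 3I), then set v_{i+1} = (A - 3I) v_i.

One such chain is v_1 = [[1, 1, 0, -2, 0]]^T, v_2 = [[1, 0, 0, -2, 0]]^T. Check: (A - 3I) v_2 = [[0, 0, 0, 0, 0]]^T = 0.

v_1 = [[1, 1, 0, -2, 0]]^T, v_2 = [[1, 0, 0, -2, 0]]^T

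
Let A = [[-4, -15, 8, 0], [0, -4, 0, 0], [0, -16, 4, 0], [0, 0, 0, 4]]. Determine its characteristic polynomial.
xI - A = [[x + 4, 15, -8, 0], [0, x + 4, 0, 0], [0, 16, x - 4, 0], [0, 0, 0, x - 4]].

Expanding det(xI - A) along the first row:
det(xI - A) = + (x + 4)·det([[x + 4, 0, 0], [16, x - 4, 0], [0, 0, x - 4]]) - (15)·det([[0, 0, 0], [0, x - 4, 0], [0, 0, x - 4]]) + (-8)·det([[0, x + 4, 0], [0, 16, 0], [0, 0, x - 4]]) - (0)·det([[0, x + 4, 0], [0, 16, x - 4], [0, 0, 0]]).

Evaluating gives χ_A(x) = x^4 - 32x^2 + 256 = (x - 4)^2(x + 4)^2.

χ_A(x) = (x - 4)^2(x + 4)^2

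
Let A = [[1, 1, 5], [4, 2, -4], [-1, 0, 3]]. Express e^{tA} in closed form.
A has Jordan form J = [[2, 1, 0], [0, 2, 1], [0, 0, 2]] with A = PJP^{-1}, so e^{tA} = P e^{tJ} P^{-1}.

For a Jordan block J_k(λ), e^{tJ_k(λ)} = e^{λt} · (I + tN + t^2 N^2/2! + ... + t^{k-1} N^{k-1}/(k-1)!) where N is the nilpotent superdiagonal part.

Assembling the blocks and conjugating back gives the entries of e^{tA} as shown above.

e^{tA} = [[(1 - t)*e^{2*t}, t*(2 - t)*e^{2*t}/2, t*(5 - 2*t)*e^{2*t}], [4*t*e^{2*t}, (2*t^2 + 1)*e^{2*t}, 4*t*(2*t - 1)*e^{2*t}], [-t*e^{2*t}, -t^2*e^{2*t}/2, (-2*t^2 + t + 1)*e^{2*t}]]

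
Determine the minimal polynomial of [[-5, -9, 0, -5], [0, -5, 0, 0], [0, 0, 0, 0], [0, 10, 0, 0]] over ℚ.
The characteristic polynomial factors as x^2(x + 5)^2. The minimal polynomial is ∏(x - λ)^{k_λ} where k_λ is the size of the largest Jordan block at λ.

For λ = -5: rank(A + 5I) = 3, and the largest Jordan block has size 2 (the smallest k with rank((A + 5I)^k) = rank((A + 5I)^(k+1))).
For λ = 0: rank(A) = 2, and the largest Jordan block has size 1 (the smallest k with rank(A^k) = rank(A^(k+1))).

So m_A(x) = x(x + 5)^2.

m_A(x) = x(x + 5)^2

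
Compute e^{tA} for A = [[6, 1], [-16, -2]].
e^{tA} = [[(4*t + 1)*e^{2*t}, t*e^{2*t}], [-16*t*e^{2*t}, (1 - 4*t)*e^{2*t}]]

A has Jordan form J = [[2, 1], [0, 2]] with A = PJP^{-1}, so e^{tA} = P e^{tJ} P^{-1}.

For a Jordan block J_k(λ), e^{tJ_k(λ)} = e^{λt} · (I + tN + t^2 N^2/2! + ... + t^{k-1} N^{k-1}/(k-1)!) where N is the nilpotent superdiagonal part.

Assembling the blocks and conjugating back gives the entries of e^{tA} as shown above.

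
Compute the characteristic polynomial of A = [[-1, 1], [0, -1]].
xI - A = [[x + 1, -1], [0, x + 1]].

Expanding det(xI - A) along the first row:
det(xI - A) = + (x + 1)·det([[x + 1]]) - (-1)·det([[0]]).

Evaluating gives χ_A(x) = x^2 + 2x + 1 = (x + 1)^2.

χ_A(x) = (x + 1)^2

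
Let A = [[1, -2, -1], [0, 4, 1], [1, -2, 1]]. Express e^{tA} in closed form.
A has Jordan form J = [[2, 1, 0], [0, 2, 1], [0, 0, 2]] with A = PJP^{-1}, so e^{tA} = P e^{tJ} P^{-1}.

For a Jordan block J_k(λ), e^{tJ_k(λ)} = e^{λt} · (I + tN + t^2 N^2/2! + ... + t^{k-1} N^{k-1}/(k-1)!) where N is the nilpotent superdiagonal part.

Assembling the blocks and conjugating back gives the entries of e^{tA} as shown above.

e^{tA} = [[(1 - t)*e^{2*t}, -2*t*e^{2*t}, -t*e^{2*t}], [t^2*e^{2*t}/2, (t^2 + 2*t + 1)*e^{2*t}, t*(t + 2)*e^{2*t}/2], [t*(1 - t)*e^{2*t}, -2*t*(t + 1)*e^{2*t}, (-t^2 - t + 1)*e^{2*t}]]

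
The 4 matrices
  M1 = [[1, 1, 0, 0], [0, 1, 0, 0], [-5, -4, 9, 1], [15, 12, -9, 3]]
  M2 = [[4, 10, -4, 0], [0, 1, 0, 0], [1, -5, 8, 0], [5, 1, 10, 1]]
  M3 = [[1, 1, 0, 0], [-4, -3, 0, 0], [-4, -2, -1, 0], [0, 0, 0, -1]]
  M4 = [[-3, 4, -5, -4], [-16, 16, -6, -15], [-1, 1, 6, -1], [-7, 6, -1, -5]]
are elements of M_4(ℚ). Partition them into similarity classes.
2 classes: {M1, M2, M4}, {M3}

Characteristic polynomials: χ_{M1} = (x - 6)^2(x - 1)^2, χ_{M2} = (x - 6)^2(x - 1)^2, χ_{M3} = (x + 1)^4, χ_{M4} = (x - 6)^2(x - 1)^2.

{M1, M2, M4}: invariant factors (x - 6)^2(x - 1)^2.

{M3}: invariant factors x + 1, x + 1, (x + 1)^2.

Matrices are similar if and only if their invariant-factor lists agree; the partition into similarity classes is {M1, M2, M4}, {M3}.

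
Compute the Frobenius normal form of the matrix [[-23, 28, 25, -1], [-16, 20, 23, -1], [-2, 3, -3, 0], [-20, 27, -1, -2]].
R = [[-5, 0, 0, 0], [0, 0, 0, 40], [0, 1, 0, 18], [0, 0, 1, -3]]

The invariant factors of A (the non-unit diagonal entries of the Smith normal form of xI - A over ℚ[x]) are x + 5, (x - 4)(x + 2)(x + 5), each dividing the next. The characteristic polynomial is their product, (x - 4)(x + 2)(x + 5)^2.

The rational canonical form is the block-diagonal matrix of companion matrices C(f_i):
R = [[-5, 0, 0, 0], [0, 0, 0, 40], [0, 1, 0, 18], [0, 0, 1, -3]].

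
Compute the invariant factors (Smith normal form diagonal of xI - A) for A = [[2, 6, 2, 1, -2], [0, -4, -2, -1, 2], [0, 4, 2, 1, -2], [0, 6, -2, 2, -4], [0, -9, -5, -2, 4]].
x - 2, x^2(x - 2)^2

The Jordan structure of A has elementary divisors x^2, (x - 2)^2, (x - 2). Arranging the block sizes at each eigenvalue in decreasing order and taking row products gives the invariant factors.

Invariant factors (smallest first, each dividing the next): x - 2, x^2(x - 2)^2.

Check: the last factor x^2(x - 2)^2 is the minimal polynomial, and the product x^2(x - 2)^3 is the characteristic polynomial.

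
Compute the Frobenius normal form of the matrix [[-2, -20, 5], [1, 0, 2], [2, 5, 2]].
The invariant factors of A (the non-unit diagonal entries of the Smith normal form of xI - A over ℚ[x]) are x^3 - 4x - 5, each dividing the next. The characteristic polynomial is their product, x^3 - 4x - 5.

The rational canonical form is the block-diagonal matrix of companion matrices C(f_i):
R = [[0, 0, 5], [1, 0, 4], [0, 1, 0]].

Note the characteristic polynomial does not split into linear factors over ℚ, so A has no Jordan form over ℚ; the rational canonical form exists over any field.

R = [[0, 0, 5], [1, 0, 4], [0, 1, 0]]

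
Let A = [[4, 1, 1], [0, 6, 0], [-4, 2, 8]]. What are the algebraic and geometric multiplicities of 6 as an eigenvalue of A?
The characteristic polynomial is (x - 6)^3, so the factor x - 6 appears with exponent 3: the algebraic multiplicity is 3.

rank(A - 6I) = 1, so the eigenspace has dimension 3 - 1 = 2: the geometric multiplicity is 2.

Since 2 < 3, A is not diagonalizable.

algebraic multiplicity 3, geometric multiplicity 2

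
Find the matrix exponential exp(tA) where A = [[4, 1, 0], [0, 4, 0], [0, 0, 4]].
e^{tA} = [[e^{4*t}, t*e^{4*t}, 0], [0, e^{4*t}, 0], [0, 0, e^{4*t}]]

A has Jordan form J = [[4, 1, 0], [0, 4, 0], [0, 0, 4]] with A = PJP^{-1}, so e^{tA} = P e^{tJ} P^{-1}.

For a Jordan block J_k(λ), e^{tJ_k(λ)} = e^{λt} · (I + tN + t^2 N^2/2! + ... + t^{k-1} N^{k-1}/(k-1)!) where N is the nilpotent superdiagonal part.

Assembling the blocks and conjugating back gives the entries of e^{tA} as shown above.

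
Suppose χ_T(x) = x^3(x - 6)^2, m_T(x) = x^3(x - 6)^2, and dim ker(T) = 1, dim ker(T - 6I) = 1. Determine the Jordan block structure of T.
Jordan blocks: (0, 3), (6, 2)

λ = 0: algebraic multiplicity 3 (exponent in χ_T), largest block size 3 (exponent in m_T), 1 block (geometric multiplicity). This forces block sizes [3].
λ = 6: algebraic multiplicity 2 (exponent in χ_T), largest block size 2 (exponent in m_T), 1 block (geometric multiplicity). This forces block sizes [2].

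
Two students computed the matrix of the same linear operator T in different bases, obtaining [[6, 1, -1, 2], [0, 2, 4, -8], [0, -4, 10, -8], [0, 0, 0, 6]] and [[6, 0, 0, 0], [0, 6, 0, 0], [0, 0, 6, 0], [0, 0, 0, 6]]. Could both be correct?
No.

Both have characteristic polynomial (x - 6)^4, but the minimal polynomial of A is (x - 6)^2 while the minimal polynomial of B is x - 6. The minimal polynomial is a similarity invariant, so A and B are not similar.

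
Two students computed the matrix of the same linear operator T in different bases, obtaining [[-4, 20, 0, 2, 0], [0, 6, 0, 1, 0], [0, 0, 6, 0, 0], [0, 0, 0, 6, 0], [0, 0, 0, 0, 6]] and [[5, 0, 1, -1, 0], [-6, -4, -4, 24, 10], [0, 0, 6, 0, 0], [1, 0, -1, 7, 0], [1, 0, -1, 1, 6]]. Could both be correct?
Two matrices over a field are similar if and only if they have the same invariant factors.

Both A and B have characteristic polynomial (x - 6)^4(x + 4) and minimal polynomial (x - 6)^2(x + 4). Computing further, both have invariant factors x - 6, x - 6, (x - 6)^2(x + 4). Hence A and B are similar.

Yes.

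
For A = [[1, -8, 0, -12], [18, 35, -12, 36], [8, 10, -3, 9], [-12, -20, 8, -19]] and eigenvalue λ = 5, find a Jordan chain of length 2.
We seek v_1 ∈ ker((A - 5I)^2) \ ker(A - 5I), then set v_{i+1} = (A - 5I) v_i.

One such chain is v_1 = [[1, -2, 0, 1]]^T, v_2 = [[0, -6, -3, 4]]^T. Check: (A - 5I) v_2 = [[0, 0, 0, 0]]^T = 0.

v_1 = [[1, -2, 0, 1]]^T, v_2 = [[0, -6, -3, 4]]^T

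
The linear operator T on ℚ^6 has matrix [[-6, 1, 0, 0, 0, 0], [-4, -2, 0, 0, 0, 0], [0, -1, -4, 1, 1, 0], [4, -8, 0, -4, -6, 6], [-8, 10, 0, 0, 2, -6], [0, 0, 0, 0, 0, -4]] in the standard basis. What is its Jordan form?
J = [[-4, 1, 0, 0, 0, 0], [0, -4, 0, 0, 0, 0], [0, 0, -4, 1, 0, 0], [0, 0, 0, -4, 0, 0], [0, 0, 0, 0, -4, 0], [0, 0, 0, 0, 0, 2]]

The characteristic polynomial is det(xI - A) = (x - 2)(x + 4)^5, so the eigenvalues are -4 (algebraic multiplicity 5), 2 (algebraic multiplicity 1).

For λ = -4: rank(A + 4I) = 3, rank((A + 4I)^2) = 1. The eigenspace has dimension 6 - 3 = 3, so there are 3 Jordan blocks; the rank sequence gives block sizes [2, 2, 1].

For λ = 2: algebraic multiplicity 1 gives one 1×1 block.

Assembling the blocks gives the Jordan form J above.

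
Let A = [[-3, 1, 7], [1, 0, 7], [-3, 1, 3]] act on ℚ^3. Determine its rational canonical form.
The invariant factors of A (the non-unit diagonal entries of the Smith normal form of xI - A over ℚ[x]) are x^3 + 4x - 4, each dividing the next. The characteristic polynomial is their product, x^3 + 4x - 4.

The rational canonical form is the block-diagonal matrix of companion matrices C(f_i):
R = [[0, 0, 4], [1, 0, -4], [0, 1, 0]].

Note the characteristic polynomial does not split into linear factors over ℚ, so A has no Jordan form over ℚ; the rational canonical form exists over any field.

R = [[0, 0, 4], [1, 0, -4], [0, 1, 0]]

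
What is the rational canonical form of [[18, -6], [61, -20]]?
The invariant factors of A (the non-unit diagonal entries of the Smith normal form of xI - A over ℚ[x]) are x^2 + 2x + 6, each dividing the next. The characteristic polynomial is their product, x^2 + 2x + 6.

The rational canonical form is the block-diagonal matrix of companion matrices C(f_i):
R = [[0, -6], [1, -2]].

Note the characteristic polynomial does not split into linear factors over ℚ, so A has no Jordan form over ℚ; the rational canonical form exists over any field.

R = [[0, -6], [1, -2]]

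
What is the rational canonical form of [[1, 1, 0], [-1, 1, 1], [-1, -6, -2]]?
R = [[0, 0, 1], [1, 0, -4], [0, 1, 0]]

The invariant factors of A (the non-unit diagonal entries of the Smith normal form of xI - A over ℚ[x]) are x^3 + 4x - 1, each dividing the next. The characteristic polynomial is their product, x^3 + 4x - 1.

The rational canonical form is the block-diagonal matrix of companion matrices C(f_i):
R = [[0, 0, 1], [1, 0, -4], [0, 1, 0]].

Note the characteristic polynomial does not split into linear factors over ℚ, so A has no Jordan form over ℚ; the rational canonical form exists over any field.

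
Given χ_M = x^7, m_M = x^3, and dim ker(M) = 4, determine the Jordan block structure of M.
Jordan blocks: (0, 3), (0, 2), (0, 1), (0, 1)

λ = 0: algebraic multiplicity 7 (exponent in χ_M), largest block size 3 (exponent in m_M), 4 blocks (geometric multiplicity). These force block sizes [3, 2, 1, 1].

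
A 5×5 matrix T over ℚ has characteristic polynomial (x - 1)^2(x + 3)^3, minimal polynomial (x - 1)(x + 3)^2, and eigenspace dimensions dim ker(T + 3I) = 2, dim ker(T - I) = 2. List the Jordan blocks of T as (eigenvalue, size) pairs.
Jordan blocks: (-3, 2), (-3, 1), (1, 1), (1, 1)

λ = -3: algebraic multiplicity 3 (exponent in χ_T), largest block size 2 (exponent in m_T), 2 blocks (geometric multiplicity). These force block sizes [2, 1].
λ = 1: algebraic multiplicity 2 (exponent in χ_T), largest block size 1 (exponent in m_T), 2 blocks (geometric multiplicity). These force block sizes [1, 1].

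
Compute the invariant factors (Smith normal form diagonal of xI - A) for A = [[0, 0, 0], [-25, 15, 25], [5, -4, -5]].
The Jordan structure of A has elementary divisors x, (x - 5)^2. Arranging the block sizes at each eigenvalue in decreasing order and taking row products gives the invariant factors.

Invariant factors (smallest first, each dividing the next): x(x - 5)^2.

Check: the last factor x(x - 5)^2 is the minimal polynomial, and the product x(x - 5)^2 is the characteristic polynomial.

x(x - 5)^2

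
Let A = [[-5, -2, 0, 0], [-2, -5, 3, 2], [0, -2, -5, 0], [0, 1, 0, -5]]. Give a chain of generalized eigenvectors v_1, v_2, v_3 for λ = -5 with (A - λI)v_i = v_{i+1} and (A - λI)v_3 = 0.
We seek v_1 ∈ ker((A + 5I)^3) \ ker((A + 5I)^2), then set v_{i+1} = (A + 5I) v_i.

One such chain is v_1 = [[0, 0, 1, -1]]^T, v_2 = [[0, 1, 0, 0]]^T, v_3 = [[-2, 0, -2, 1]]^T. Check: (A + 5I) v_3 = [[0, 0, 0, 0]]^T = 0.

v_1 = [[0, 0, 1, -1]]^T, v_2 = [[0, 1, 0, 0]]^T, v_3 = [[-2, 0, -2, 1]]^T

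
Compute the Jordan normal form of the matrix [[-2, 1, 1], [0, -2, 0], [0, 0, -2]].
J = [[-2, 1, 0], [0, -2, 0], [0, 0, -2]]

The characteristic polynomial is det(xI - A) = (x + 2)^3, so the eigenvalues are -2 (algebraic multiplicity 3).

For λ = -2: rank(A + 2I) = 1, rank((A + 2I)^2) = 0. The eigenspace has dimension 3 - 1 = 2, so there are 2 Jordan blocks; the rank sequence gives block sizes [2, 1].

Assembling the blocks gives the Jordan form J above.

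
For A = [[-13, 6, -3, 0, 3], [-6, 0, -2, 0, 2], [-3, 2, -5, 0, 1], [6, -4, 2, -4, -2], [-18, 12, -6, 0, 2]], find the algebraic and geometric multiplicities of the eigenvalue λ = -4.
algebraic multiplicity 5, geometric multiplicity 4

The characteristic polynomial is (x + 4)^5, so the factor x + 4 appears with exponent 5: the algebraic multiplicity is 5.

rank(A + 4I) = 1, so the eigenspace has dimension 5 - 1 = 4: the geometric multiplicity is 4.

Since 4 < 5, A is not diagonalizable.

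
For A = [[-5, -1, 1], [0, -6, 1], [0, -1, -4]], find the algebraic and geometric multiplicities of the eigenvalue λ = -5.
algebraic multiplicity 3, geometric multiplicity 2

The characteristic polynomial is (x + 5)^3, so the factor x + 5 appears with exponent 3: the algebraic multiplicity is 3.

rank(A + 5I) = 1, so the eigenspace has dimension 3 - 1 = 2: the geometric multiplicity is 2.

Since 2 < 3, A is not diagonalizable.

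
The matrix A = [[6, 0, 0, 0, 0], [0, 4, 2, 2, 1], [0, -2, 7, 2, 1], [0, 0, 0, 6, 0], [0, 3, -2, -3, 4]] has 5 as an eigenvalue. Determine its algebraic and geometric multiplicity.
algebraic multiplicity 3, geometric multiplicity 1

The characteristic polynomial is (x - 6)^2(x - 5)^3, so the factor x - 5 appears with exponent 3: the algebraic multiplicity is 3.

rank(A - 5I) = 4, so the eigenspace has dimension 5 - 4 = 1: the geometric multiplicity is 1.

Since 1 < 3, A is not diagonalizable.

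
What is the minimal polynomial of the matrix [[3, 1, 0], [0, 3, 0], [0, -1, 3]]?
m_A(x) = (x - 3)^2

The characteristic polynomial factors as (x - 3)^3. The minimal polynomial is ∏(x - λ)^{k_λ} where k_λ is the size of the largest Jordan block at λ.

For λ = 3: rank(A - 3I) = 1, and the largest Jordan block has size 2 (the smallest k with rank((A - 3I)^k) = rank((A - 3I)^(k+1))).

So m_A(x) = (x - 3)^2.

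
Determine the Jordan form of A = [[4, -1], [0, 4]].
The characteristic polynomial is det(xI - A) = (x - 4)^2, so the eigenvalues are 4 (algebraic multiplicity 2).

For λ = 4: rank(A - 4I) = 1, rank((A - 4I)^2) = 0. The eigenspace has dimension 2 - 1 = 1, so there is 1 Jordan block; the rank sequence gives block sizes [2].

Assembling the blocks gives the Jordan form J above.

J = [[4, 1], [0, 4]]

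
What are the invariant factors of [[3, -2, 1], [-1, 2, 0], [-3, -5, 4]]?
The Jordan structure of A has elementary divisors (x - 3)^3. Arranging the block sizes at each eigenvalue in decreasing order and taking row products gives the invariant factors.

Invariant factors (smallest first, each dividing the next): (x - 3)^3.

Check: the last factor (x - 3)^3 is the minimal polynomial, and the product (x - 3)^3 is the characteristic polynomial.

(x - 3)^3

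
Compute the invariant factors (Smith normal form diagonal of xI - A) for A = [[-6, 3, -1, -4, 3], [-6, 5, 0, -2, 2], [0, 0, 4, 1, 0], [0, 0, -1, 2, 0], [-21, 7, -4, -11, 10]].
x - 3, (x - 3)^2, (x - 3)^2

The Jordan structure of A has elementary divisors (x - 3)^2, (x - 3)^2, (x - 3). Arranging the block sizes at each eigenvalue in decreasing order and taking row products gives the invariant factors.

Invariant factors (smallest first, each dividing the next): x - 3, (x - 3)^2, (x - 3)^2.

Check: the last factor (x - 3)^2 is the minimal polynomial, and the product (x - 3)^5 is the characteristic polynomial.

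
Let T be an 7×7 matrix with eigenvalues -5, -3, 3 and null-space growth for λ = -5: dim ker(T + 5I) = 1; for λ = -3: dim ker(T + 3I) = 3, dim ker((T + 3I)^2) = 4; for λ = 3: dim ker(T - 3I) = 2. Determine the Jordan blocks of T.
λ = -5: successive nullity increments [1] count blocks of size ≥ k; block sizes are [1].
λ = -3: successive nullity increments [3, 1] count blocks of size ≥ k; block sizes are [2, 1, 1].
λ = 3: successive nullity increments [2] count blocks of size ≥ k; block sizes are [1, 1].

Jordan blocks: (-5, 1), (-3, 2), (-3, 1), (-3, 1), (3, 1), (3, 1)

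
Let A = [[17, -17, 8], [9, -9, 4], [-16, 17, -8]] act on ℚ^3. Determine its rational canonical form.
The invariant factors of A (the non-unit diagonal entries of the Smith normal form of xI - A over ℚ[x]) are x^3 - 4x - 4, each dividing the next. The characteristic polynomial is their product, x^3 - 4x - 4.

The rational canonical form is the block-diagonal matrix of companion matrices C(f_i):
R = [[0, 0, 4], [1, 0, 4], [0, 1, 0]].

Note the characteristic polynomial does not split into linear factors over ℚ, so A has no Jordan form over ℚ; the rational canonical form exists over any field.

R = [[0, 0, 4], [1, 0, 4], [0, 1, 0]]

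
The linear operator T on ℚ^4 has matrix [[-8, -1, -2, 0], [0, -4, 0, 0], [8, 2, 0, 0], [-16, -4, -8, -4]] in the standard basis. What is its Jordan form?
J = [[-4, 1, 0, 0], [0, -4, 0, 0], [0, 0, -4, 0], [0, 0, 0, -4]]

The characteristic polynomial is det(xI - A) = (x + 4)^4, so the eigenvalues are -4 (algebraic multiplicity 4).

For λ = -4: rank(A + 4I) = 1, rank((A + 4I)^2) = 0. The eigenspace has dimension 4 - 1 = 3, so there are 3 Jordan blocks; the rank sequence gives block sizes [2, 1, 1].

Assembling the blocks gives the Jordan form J above.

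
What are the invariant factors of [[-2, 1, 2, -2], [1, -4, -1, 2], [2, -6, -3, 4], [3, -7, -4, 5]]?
x + 1, (x + 1)^3

The Jordan structure of A has elementary divisors (x + 1)^3, (x + 1). Arranging the block sizes at each eigenvalue in decreasing order and taking row products gives the invariant factors.

Invariant factors (smallest first, each dividing the next): x + 1, (x + 1)^3.

Check: the last factor (x + 1)^3 is the minimal polynomial, and the product (x + 1)^4 is the characteristic polynomial.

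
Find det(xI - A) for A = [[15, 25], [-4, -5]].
χ_A(x) = (x - 5)^2

xI - A = [[x - 15, -25], [4, x + 5]].

Expanding det(xI - A) along the first row:
det(xI - A) = + (x - 15)·det([[x + 5]]) - (-25)·det([[4]]).

Evaluating gives χ_A(x) = x^2 - 10x + 25 = (x - 5)^2.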